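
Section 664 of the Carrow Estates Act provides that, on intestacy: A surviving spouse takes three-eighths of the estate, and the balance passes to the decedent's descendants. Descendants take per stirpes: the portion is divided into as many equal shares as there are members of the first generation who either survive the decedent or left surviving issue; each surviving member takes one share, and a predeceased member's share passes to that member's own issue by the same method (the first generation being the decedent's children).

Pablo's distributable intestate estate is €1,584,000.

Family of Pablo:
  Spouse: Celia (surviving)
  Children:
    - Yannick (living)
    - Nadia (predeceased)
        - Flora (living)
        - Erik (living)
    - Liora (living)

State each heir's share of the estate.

Celia: €594,000; Yannick: €330,000; Flora: €165,000; Erik: €165,000; Liora: €330,000

Celia takes three-eighths of €1,584,000 = €594,000. The remaining €990,000 passes to the descendants.
The descendants' portion (€990,000) is divided into 3 shares of €330,000: Yannick and Liora each take €330,000; Nadia's €330,000 share passes to Nadia's issue.
Nadia's share (€330,000) is divided into 2 shares of €165,000: Flora and Erik each take €165,000.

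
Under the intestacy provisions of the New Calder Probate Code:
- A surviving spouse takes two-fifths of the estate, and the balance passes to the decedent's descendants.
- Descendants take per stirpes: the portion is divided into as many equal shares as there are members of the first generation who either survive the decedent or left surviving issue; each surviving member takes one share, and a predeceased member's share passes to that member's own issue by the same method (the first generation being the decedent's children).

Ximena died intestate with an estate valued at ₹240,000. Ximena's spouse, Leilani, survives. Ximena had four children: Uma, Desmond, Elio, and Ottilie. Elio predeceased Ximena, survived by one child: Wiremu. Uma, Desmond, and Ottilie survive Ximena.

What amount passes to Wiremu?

Wiremu receives ₹36,000.

Leilani takes two-fifths of ₹240,000 = ₹96,000. The remaining ₹144,000 passes to the descendants.
The descendants' portion (₹144,000) is divided into 4 shares of ₹36,000: Uma, Desmond, and Ottilie each take ₹36,000; Elio's ₹36,000 share passes to Elio's issue.
Elio's share (₹36,000) passes entirely to Wiremu.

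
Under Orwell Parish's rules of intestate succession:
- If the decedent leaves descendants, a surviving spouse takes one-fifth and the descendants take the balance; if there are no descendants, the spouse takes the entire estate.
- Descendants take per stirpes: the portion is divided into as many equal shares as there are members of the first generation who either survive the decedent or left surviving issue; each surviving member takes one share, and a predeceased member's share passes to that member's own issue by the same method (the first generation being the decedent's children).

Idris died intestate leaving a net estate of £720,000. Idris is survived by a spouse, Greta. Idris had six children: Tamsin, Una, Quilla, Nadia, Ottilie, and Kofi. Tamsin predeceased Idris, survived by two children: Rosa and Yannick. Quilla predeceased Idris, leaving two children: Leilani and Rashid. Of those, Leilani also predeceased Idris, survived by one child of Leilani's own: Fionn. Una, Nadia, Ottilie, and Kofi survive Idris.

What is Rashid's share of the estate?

Greta takes one-fifth of £720,000 = £144,000. The remaining £576,000 passes to the descendants.
The descendants' portion (£576,000) is divided into 6 shares of £96,000: Una, Nadia, Ottilie, and Kofi each take £96,000; Tamsin's £96,000 share passes to Tamsin's issue; Quilla's £96,000 share passes to Quilla's issue.
Tamsin's share (£96,000) is divided into 2 shares of £48,000: Rosa and Yannick each take £48,000.
Quilla's share (£96,000) is divided into 2 shares of £48,000: Rashid takes £48,000; Leilani's £48,000 share passes to Leilani's issue.
Leilani's share (£48,000) passes entirely to Fionn.

Rashid receives £48,000.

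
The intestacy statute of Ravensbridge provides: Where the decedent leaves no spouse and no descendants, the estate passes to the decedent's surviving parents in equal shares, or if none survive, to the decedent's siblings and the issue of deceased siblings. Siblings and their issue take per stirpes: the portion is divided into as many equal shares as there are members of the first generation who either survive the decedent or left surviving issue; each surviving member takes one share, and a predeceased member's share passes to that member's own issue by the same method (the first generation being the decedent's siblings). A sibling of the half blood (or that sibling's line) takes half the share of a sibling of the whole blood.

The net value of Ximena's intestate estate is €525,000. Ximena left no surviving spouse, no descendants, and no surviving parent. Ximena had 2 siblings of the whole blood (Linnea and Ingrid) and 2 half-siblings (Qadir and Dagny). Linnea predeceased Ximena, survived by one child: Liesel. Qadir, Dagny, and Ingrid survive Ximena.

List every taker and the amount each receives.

The entire €525,000 passes to the siblings and their issue.
Counting each half-blood sibling's line as half a unit, there are 3 units in €525,000, so one unit is €175,000. Whole-blood lines (Linnea and Ingrid) take €175,000 each; half-blood lines (Qadir and Dagny) take €87,500 each.
Linnea's share (€175,000) passes entirely to Liesel.

Qadir: €87,500; Liesel: €175,000; Dagny: €87,500; Ingrid: €175,000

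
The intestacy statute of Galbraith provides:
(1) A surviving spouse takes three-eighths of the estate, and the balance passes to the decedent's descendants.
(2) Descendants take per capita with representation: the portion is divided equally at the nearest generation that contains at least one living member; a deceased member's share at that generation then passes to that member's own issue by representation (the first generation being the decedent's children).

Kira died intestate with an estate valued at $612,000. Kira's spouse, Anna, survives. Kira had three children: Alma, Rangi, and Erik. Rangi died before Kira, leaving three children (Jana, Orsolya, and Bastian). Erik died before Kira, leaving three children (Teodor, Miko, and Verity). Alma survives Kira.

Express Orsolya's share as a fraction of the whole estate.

Anna takes three-eighths of $612,000 = $229,500. The remaining $382,500 passes to the descendants.
The descendants' portion ($382,500) is divided into 3 shares of $127,500: Alma takes $127,500; Rangi's $127,500 share passes to Rangi's issue; Erik's $127,500 share passes to Erik's issue.
Rangi's share ($127,500) is divided into 3 shares of $42,500: Jana, Orsolya, and Bastian each take $42,500.
Erik's share ($127,500) is divided into 3 shares of $42,500: Teodor, Miko, and Verity each take $42,500.

Orsolya receives 5/72 of the estate.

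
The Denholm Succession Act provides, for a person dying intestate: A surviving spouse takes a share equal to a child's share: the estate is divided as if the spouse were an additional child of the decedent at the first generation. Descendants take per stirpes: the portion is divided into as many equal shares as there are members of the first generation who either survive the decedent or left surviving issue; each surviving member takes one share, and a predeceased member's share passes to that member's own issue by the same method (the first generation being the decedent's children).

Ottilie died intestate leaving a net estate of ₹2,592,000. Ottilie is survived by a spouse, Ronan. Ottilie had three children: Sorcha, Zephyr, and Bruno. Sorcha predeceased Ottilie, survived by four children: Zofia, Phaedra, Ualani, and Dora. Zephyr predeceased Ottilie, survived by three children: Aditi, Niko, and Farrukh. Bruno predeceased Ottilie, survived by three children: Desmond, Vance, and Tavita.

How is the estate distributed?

Ronan: ₹648,000; Zofia: ₹162,000; Phaedra: ₹162,000; Ualani: ₹162,000; Dora: ₹162,000; Aditi: ₹216,000; Niko: ₹216,000; Farrukh: ₹216,000; Desmond: ₹216,000; Vance: ₹216,000; Tavita: ₹216,000

The spouse counts as an additional share at the children's level, so there are 4 primary shares of ₹648,000. Ronan takes one such share (₹648,000).
The children's combined portion (₹1,944,000) is divided into 3 shares of ₹648,000: Sorcha's ₹648,000 share passes to Sorcha's issue; Zephyr's ₹648,000 share passes to Zephyr's issue; Bruno's ₹648,000 share passes to Bruno's issue.
Sorcha's share (₹648,000) is divided into 4 shares of ₹162,000: Zofia, Phaedra, Ualani, and Dora each take ₹162,000.
Zephyr's share (₹648,000) is divided into 3 shares of ₹216,000: Aditi, Niko, and Farrukh each take ₹216,000.
Bruno's share (₹648,000) is divided into 3 shares of ₹216,000: Desmond, Vance, and Tavita each take ₹216,000.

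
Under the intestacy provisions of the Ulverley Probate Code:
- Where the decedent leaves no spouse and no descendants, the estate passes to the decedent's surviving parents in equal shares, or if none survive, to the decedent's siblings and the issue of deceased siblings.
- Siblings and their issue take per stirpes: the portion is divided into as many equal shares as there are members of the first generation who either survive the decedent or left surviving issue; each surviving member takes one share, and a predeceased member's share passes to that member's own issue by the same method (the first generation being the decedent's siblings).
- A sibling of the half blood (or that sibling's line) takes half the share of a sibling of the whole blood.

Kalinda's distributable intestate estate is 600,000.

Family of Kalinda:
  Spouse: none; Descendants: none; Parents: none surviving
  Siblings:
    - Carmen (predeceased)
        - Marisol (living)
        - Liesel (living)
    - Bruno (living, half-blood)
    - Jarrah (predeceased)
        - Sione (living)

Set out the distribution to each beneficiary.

The entire 600,000 passes to the siblings and their issue.
Counting each half-blood sibling's line as half a unit, there are 5/2 units in 600,000, so one unit is 240,000. Whole-blood lines (Carmen and Jarrah) take 240,000 each; half-blood lines (Bruno) take 120,000 each.
Carmen's share (240,000) is divided into 2 shares of 120,000: Marisol and Liesel each take 120,000.
Jarrah's share (240,000) passes entirely to Sione.

Marisol: 120,000; Liesel: 120,000; Bruno: 120,000; Sione: 240,000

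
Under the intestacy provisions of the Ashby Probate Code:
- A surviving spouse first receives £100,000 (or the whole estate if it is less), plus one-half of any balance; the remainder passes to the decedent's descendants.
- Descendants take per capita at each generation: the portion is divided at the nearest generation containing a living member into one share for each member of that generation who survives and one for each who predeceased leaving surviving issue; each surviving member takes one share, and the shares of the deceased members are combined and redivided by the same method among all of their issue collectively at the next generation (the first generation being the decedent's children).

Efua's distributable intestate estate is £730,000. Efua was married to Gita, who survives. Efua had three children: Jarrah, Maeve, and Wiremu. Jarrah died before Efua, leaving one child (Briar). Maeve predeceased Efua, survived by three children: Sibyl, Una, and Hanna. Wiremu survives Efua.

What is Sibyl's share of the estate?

Sibyl receives £52,500.

Gita first takes £100,000, leaving a balance of £630,000. Gita then takes one-half of the balance (£315,000), for a total of £415,000. The remaining £315,000 passes to the descendants.
The descendants' portion (£315,000) is divided at the children's generation into 3 shares of £105,000. Wiremu takes £105,000. The 2 shares of the deceased (Jarrah and Maeve) are combined into a pool of £210,000.
That pool (£210,000) is divided at the grandchildren's generation equally among Briar, Sibyl, Una, and Hanna: £52,500 each.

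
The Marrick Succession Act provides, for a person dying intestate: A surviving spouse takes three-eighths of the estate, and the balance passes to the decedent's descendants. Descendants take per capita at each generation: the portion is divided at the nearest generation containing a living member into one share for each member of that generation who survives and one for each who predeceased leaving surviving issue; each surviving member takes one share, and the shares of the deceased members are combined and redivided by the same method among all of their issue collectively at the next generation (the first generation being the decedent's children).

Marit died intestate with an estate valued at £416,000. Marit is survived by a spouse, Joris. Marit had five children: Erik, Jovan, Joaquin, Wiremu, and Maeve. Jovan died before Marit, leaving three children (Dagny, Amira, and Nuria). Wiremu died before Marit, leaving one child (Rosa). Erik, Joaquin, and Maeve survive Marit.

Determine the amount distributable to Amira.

Amira receives £26,000.

Joris takes three-eighths of £416,000 = £156,000. The remaining £260,000 passes to the descendants.
The descendants' portion (£260,000) is divided at the children's generation into 5 shares of £52,000. Erik, Joaquin, and Maeve each take £52,000. The 2 shares of the deceased (Jovan and Wiremu) are combined into a pool of £104,000.
That pool (£104,000) is divided at the grandchildren's generation equally among Dagny, Amira, Nuria, and Rosa: £26,000 each.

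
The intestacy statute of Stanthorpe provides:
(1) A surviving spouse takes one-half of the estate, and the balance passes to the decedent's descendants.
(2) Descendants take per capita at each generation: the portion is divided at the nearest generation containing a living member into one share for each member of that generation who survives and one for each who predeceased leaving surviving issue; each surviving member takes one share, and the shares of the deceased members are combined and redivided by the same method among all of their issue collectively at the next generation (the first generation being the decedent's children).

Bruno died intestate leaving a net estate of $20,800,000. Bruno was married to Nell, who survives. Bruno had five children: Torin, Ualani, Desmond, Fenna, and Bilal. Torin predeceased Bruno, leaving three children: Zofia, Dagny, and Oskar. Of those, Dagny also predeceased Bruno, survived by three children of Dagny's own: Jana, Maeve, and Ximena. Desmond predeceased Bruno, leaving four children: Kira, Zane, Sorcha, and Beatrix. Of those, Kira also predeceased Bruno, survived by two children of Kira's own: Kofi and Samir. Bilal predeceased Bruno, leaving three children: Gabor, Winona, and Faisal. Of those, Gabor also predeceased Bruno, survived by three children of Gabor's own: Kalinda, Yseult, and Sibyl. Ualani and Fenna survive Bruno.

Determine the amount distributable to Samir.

Nell takes one-half of $20,800,000 = $10,400,000. The remaining $10,400,000 passes to the descendants.
The descendants' portion ($10,400,000) is divided at the children's generation into 5 shares of $2,080,000. Ualani and Fenna each take $2,080,000. The 3 shares of the deceased (Torin, Desmond, and Bilal) are combined into a pool of $6,240,000.
That pool ($6,240,000) is divided at the grandchildren's generation into 10 shares of $624,000. Zofia, Oskar, Zane, Sorcha, Beatrix, Winona, and Faisal each take $624,000. The 3 shares of the deceased (Dagny, Kira, and Gabor) are combined into a pool of $1,872,000.
That pool ($1,872,000) is divided at the great-grandchildren's generation equally among Jana, Maeve, Ximena, Kofi, Samir, Kalinda, Yseult, and Sibyl: $234,000 each.

Samir receives $234,000.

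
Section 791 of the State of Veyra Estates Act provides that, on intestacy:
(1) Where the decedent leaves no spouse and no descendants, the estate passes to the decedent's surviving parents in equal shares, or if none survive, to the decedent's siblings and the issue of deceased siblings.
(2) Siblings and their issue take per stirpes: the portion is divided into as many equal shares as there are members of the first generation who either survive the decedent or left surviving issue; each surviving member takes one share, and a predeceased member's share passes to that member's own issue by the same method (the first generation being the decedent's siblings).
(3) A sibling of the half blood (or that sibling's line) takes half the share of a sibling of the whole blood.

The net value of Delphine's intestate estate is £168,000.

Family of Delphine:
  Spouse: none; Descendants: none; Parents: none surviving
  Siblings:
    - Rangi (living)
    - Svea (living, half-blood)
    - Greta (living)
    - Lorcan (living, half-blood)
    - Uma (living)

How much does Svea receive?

The entire £168,000 passes to the siblings and their issue.
Counting each half-blood sibling's line as half a unit, there are 4 units in £168,000, so one unit is £42,000. Whole-blood lines (Rangi, Greta, and Uma) take £42,000 each; half-blood lines (Svea and Lorcan) take £21,000 each.

Svea receives £21,000.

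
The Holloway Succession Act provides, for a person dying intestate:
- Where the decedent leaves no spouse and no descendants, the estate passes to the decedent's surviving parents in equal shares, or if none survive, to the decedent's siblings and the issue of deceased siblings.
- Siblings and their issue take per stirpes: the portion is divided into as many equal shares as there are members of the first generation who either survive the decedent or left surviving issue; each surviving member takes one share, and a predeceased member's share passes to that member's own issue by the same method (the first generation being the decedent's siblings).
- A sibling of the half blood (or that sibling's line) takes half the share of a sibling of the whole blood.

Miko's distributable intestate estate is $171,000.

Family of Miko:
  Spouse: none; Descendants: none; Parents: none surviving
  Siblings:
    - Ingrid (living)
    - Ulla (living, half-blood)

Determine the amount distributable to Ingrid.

The entire $171,000 passes to the siblings and their issue.
Counting each half-blood sibling's line as half a unit, there are 3/2 units in $171,000, so one unit is $114,000. Whole-blood lines (Ingrid) take $114,000 each; half-blood lines (Ulla) take $57,000 each.

Ingrid receives $114,000.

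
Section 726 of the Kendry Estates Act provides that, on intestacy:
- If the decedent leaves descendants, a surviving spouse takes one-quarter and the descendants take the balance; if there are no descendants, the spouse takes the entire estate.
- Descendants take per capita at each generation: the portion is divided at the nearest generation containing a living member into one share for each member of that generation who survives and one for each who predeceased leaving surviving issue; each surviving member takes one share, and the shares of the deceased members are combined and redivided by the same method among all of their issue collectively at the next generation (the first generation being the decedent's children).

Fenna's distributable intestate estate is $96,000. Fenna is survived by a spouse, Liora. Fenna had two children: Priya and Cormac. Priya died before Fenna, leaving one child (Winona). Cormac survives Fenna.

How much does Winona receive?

Liora takes one-quarter of $96,000 = $24,000. The remaining $72,000 passes to the descendants.
The descendants' portion ($72,000) is divided at the children's generation into 2 shares of $36,000. Cormac takes $36,000. The remaining share for the deceased Priya ($36,000) is carried to the next generation.
That pool ($36,000) passes entirely to Winona, the sole taker at the grandchildren's generation.

Winona receives $36,000.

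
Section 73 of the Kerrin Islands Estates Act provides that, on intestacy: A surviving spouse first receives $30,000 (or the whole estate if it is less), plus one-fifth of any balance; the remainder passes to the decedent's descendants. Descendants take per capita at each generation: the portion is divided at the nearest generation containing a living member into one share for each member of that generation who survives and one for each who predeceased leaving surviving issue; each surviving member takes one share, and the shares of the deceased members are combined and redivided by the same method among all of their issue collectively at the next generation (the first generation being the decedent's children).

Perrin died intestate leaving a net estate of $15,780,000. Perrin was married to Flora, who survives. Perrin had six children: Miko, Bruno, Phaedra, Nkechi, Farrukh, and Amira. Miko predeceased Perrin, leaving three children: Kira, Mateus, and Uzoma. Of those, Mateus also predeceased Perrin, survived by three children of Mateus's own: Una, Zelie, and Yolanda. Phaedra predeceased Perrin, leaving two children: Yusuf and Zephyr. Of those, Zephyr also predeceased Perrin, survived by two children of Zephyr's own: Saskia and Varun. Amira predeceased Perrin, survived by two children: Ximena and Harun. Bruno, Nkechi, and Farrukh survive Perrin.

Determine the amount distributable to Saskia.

Flora first takes $30,000, leaving a balance of $15,750,000. Flora then takes one-fifth of the balance ($3,150,000), for a total of $3,180,000. The remaining $12,600,000 passes to the descendants.
The descendants' portion ($12,600,000) is divided at the children's generation into 6 shares of $2,100,000. Bruno, Nkechi, and Farrukh each take $2,100,000. The 3 shares of the deceased (Miko, Phaedra, and Amira) are combined into a pool of $6,300,000.
That pool ($6,300,000) is divided at the grandchildren's generation into 7 shares of $900,000. Kira, Uzoma, Yusuf, Ximena, and Harun each take $900,000. The 2 shares of the deceased (Mateus and Zephyr) are combined into a pool of $1,800,000.
That pool ($1,800,000) is divided at the great-grandchildren's generation equally among Una, Zelie, Yolanda, Saskia, and Varun: $360,000 each.

Saskia receives $360,000.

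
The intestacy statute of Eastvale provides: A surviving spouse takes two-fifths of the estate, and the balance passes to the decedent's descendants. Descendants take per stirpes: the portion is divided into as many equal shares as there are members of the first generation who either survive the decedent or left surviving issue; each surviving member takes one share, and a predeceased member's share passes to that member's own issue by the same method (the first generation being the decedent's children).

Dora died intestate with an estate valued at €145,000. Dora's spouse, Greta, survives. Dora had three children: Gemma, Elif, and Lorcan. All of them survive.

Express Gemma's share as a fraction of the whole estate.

Gemma receives 1/5 of the estate.

Greta takes two-fifths of €145,000 = €58,000. The remaining €87,000 passes to the descendants.
The descendants' portion (€87,000) is divided into 3 shares of €29,000: Gemma, Elif, and Lorcan each take €29,000.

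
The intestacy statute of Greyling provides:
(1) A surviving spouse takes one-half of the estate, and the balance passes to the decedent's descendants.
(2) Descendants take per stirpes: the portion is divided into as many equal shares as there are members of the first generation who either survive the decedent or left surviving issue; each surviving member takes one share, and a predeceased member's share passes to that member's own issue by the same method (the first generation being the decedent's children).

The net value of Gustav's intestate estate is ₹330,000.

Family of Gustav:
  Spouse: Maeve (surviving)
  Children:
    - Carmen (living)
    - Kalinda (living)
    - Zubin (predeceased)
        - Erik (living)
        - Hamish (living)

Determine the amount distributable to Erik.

Erik receives ₹27,500.

Maeve takes one-half of ₹330,000 = ₹165,000. The remaining ₹165,000 passes to the descendants.
The descendants' portion (₹165,000) is divided into 3 shares of ₹55,000: Carmen and Kalinda each take ₹55,000; Zubin's ₹55,000 share passes to Zubin's issue.
Zubin's share (₹55,000) is divided into 2 shares of ₹27,500: Erik and Hamish each take ₹27,500.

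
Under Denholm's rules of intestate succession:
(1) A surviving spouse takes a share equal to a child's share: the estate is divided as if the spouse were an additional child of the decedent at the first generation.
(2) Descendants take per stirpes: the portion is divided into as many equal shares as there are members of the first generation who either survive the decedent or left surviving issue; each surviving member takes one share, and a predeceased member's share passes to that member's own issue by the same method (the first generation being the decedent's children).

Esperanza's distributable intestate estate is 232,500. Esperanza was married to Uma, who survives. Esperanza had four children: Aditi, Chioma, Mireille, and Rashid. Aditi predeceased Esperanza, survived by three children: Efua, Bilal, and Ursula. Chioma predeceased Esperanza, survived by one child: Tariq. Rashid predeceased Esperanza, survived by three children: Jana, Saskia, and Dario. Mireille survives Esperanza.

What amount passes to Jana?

The spouse counts as an additional share at the children's level, so there are 5 primary shares of 46,500. Uma takes one such share (46,500).
The children's combined portion (186,000) is divided into 4 shares of 46,500: Mireille takes 46,500; Aditi's 46,500 share passes to Aditi's issue; Chioma's 46,500 share passes to Chioma's issue; Rashid's 46,500 share passes to Rashid's issue.
Aditi's share (46,500) is divided into 3 shares of 15,500: Efua, Bilal, and Ursula each take 15,500.
Chioma's share (46,500) passes entirely to Tariq.
Rashid's share (46,500) is divided into 3 shares of 15,500: Jana, Saskia, and Dario each take 15,500.

Jana receives 15,500.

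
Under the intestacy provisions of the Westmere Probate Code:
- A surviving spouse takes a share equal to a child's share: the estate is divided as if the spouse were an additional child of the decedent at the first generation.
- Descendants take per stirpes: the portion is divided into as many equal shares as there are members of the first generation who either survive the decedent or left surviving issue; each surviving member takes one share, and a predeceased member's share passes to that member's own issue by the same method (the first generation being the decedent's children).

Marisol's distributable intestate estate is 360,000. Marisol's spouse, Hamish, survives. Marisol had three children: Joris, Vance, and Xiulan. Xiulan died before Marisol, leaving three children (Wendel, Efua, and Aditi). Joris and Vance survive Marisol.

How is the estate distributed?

The spouse counts as an additional share at the children's level, so there are 4 primary shares of 90,000. Hamish takes one such share (90,000).
The children's combined portion (270,000) is divided into 3 shares of 90,000: Joris and Vance each take 90,000; Xiulan's 90,000 share passes to Xiulan's issue.
Xiulan's share (90,000) is divided into 3 shares of 30,000: Wendel, Efua, and Aditi each take 30,000.

Hamish: 90,000; Joris: 90,000; Vance: 90,000; Wendel: 30,000; Efua: 30,000; Aditi: 30,000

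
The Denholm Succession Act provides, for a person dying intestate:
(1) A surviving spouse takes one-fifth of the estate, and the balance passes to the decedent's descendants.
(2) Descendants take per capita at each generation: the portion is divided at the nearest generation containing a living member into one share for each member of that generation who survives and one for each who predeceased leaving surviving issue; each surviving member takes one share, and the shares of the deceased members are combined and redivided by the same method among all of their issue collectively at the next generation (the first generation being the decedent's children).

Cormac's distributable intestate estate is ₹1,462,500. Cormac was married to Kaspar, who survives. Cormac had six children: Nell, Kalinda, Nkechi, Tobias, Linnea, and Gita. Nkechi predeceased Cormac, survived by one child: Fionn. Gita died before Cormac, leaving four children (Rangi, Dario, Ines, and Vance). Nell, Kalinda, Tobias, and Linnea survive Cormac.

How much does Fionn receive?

Fionn receives ₹78,000.

Kaspar takes one-fifth of ₹1,462,500 = ₹292,500. The remaining ₹1,170,000 passes to the descendants.
The descendants' portion (₹1,170,000) is divided at the children's generation into 6 shares of ₹195,000. Nell, Kalinda, Tobias, and Linnea each take ₹195,000. The 2 shares of the deceased (Nkechi and Gita) are combined into a pool of ₹390,000.
That pool (₹390,000) is divided at the grandchildren's generation equally among Fionn, Rangi, Dario, Ines, and Vance: ₹78,000 each.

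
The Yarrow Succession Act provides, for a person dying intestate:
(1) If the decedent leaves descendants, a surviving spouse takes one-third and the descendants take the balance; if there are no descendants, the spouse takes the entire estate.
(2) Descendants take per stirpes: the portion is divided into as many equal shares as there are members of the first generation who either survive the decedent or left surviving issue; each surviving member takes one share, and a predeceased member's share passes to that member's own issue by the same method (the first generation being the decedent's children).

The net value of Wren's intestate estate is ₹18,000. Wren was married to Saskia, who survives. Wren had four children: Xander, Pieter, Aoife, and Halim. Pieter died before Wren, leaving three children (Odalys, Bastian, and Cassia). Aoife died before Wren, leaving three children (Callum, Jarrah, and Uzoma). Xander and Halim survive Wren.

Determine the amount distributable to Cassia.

Cassia receives ₹1,000.

Saskia takes one-third of ₹18,000 = ₹6,000. The remaining ₹12,000 passes to the descendants.
The descendants' portion (₹12,000) is divided into 4 shares of ₹3,000: Xander and Halim each take ₹3,000; Pieter's ₹3,000 share passes to Pieter's issue; Aoife's ₹3,000 share passes to Aoife's issue.
Pieter's share (₹3,000) is divided into 3 shares of ₹1,000: Odalys, Bastian, and Cassia each take ₹1,000.
Aoife's share (₹3,000) is divided into 3 shares of ₹1,000: Callum, Jarrah, and Uzoma each take ₹1,000.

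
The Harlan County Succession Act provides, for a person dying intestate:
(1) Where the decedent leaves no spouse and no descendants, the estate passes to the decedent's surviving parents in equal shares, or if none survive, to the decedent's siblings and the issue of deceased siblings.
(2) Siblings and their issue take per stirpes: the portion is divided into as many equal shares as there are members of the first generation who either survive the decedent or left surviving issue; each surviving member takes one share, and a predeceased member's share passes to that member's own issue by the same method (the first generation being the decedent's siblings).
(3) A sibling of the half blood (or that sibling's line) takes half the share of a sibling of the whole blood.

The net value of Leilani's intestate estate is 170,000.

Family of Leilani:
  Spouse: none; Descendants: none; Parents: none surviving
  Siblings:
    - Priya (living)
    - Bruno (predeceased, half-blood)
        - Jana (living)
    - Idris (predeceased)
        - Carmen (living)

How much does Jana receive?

The entire 170,000 passes to the siblings and their issue.
Counting each half-blood sibling's line as half a unit, there are 5/2 units in 170,000, so one unit is 68,000. Whole-blood lines (Priya and Idris) take 68,000 each; half-blood lines (Bruno) take 34,000 each.
Bruno's share (34,000) passes entirely to Jana.
Idris's share (68,000) passes entirely to Carmen.

Jana receives 34,000.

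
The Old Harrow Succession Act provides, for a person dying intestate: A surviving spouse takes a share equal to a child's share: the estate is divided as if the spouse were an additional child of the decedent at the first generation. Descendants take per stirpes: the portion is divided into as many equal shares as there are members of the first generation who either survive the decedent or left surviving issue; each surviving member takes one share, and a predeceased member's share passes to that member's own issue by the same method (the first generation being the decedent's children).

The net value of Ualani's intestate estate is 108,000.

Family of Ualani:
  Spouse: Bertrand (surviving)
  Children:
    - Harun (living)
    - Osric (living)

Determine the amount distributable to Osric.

Osric receives 36,000.

The spouse counts as an additional share at the children's level, so there are 3 primary shares of 36,000. Bertrand takes one such share (36,000).
The children's combined portion (72,000) is divided into 2 shares of 36,000: Harun and Osric each take 36,000.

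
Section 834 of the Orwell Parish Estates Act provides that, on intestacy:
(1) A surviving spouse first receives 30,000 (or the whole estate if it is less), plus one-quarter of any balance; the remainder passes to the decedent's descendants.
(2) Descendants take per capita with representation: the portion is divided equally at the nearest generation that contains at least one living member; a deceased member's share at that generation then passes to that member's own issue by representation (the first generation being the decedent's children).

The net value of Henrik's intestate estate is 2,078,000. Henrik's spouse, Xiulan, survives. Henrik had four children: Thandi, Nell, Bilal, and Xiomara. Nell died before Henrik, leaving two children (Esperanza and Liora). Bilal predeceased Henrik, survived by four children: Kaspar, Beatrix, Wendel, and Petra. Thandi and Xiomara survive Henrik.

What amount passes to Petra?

Petra receives 96,000.

Xiulan first takes 30,000, leaving a balance of 2,048,000. Xiulan then takes one-quarter of the balance (512,000), for a total of 542,000. The remaining 1,536,000 passes to the descendants.
The descendants' portion (1,536,000) is divided into 4 shares of 384,000: Thandi and Xiomara each take 384,000; Nell's 384,000 share passes to Nell's issue; Bilal's 384,000 share passes to Bilal's issue.
Nell's share (384,000) is divided into 2 shares of 192,000: Esperanza and Liora each take 192,000.
Bilal's share (384,000) is divided into 4 shares of 96,000: Kaspar, Beatrix, Wendel, and Petra each take 96,000.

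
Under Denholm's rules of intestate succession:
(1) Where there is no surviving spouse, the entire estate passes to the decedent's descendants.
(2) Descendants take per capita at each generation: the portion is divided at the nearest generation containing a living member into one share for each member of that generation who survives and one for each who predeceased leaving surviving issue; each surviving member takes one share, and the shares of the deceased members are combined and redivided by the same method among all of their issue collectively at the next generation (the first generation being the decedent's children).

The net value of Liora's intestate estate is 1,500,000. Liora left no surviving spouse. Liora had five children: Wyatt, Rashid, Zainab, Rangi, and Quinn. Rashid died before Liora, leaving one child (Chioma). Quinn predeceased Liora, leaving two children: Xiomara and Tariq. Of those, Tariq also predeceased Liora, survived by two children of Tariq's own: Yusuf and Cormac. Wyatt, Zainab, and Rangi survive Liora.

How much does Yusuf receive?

The entire 1,500,000 passes to the descendants.
That amount (1,500,000) is divided at the children's generation into 5 shares of 300,000. Wyatt, Zainab, and Rangi each take 300,000. The 2 shares of the deceased (Rashid and Quinn) are combined into a pool of 600,000.
That pool (600,000) is divided at the grandchildren's generation into 3 shares of 200,000. Chioma and Xiomara each take 200,000. The remaining share for the deceased Tariq (200,000) is carried to the next generation.
That pool (200,000) is divided at the great-grandchildren's generation equally among Yusuf and Cormac: 100,000 each.

Yusuf receives 100,000.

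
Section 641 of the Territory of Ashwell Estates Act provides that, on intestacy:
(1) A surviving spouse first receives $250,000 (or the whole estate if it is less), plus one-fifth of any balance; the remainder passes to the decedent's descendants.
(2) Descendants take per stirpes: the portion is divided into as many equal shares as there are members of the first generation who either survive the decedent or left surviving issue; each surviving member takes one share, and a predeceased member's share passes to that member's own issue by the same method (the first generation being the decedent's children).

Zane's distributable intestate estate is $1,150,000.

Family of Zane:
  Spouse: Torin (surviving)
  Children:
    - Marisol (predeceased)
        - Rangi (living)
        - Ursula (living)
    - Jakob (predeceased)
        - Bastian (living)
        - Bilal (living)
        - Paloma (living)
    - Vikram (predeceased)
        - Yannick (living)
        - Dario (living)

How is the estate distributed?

Torin first takes $250,000, leaving a balance of $900,000. Torin then takes one-fifth of the balance ($180,000), for a total of $430,000. The remaining $720,000 passes to the descendants.
The descendants' portion ($720,000) is divided into 3 shares of $240,000: Marisol's $240,000 share passes to Marisol's issue; Jakob's $240,000 share passes to Jakob's issue; Vikram's $240,000 share passes to Vikram's issue.
Marisol's share ($240,000) is divided into 2 shares of $120,000: Rangi and Ursula each take $120,000.
Jakob's share ($240,000) is divided into 3 shares of $80,000: Bastian, Bilal, and Paloma each take $80,000.
Vikram's share ($240,000) is divided into 2 shares of $120,000: Yannick and Dario each take $120,000.

Torin: $430,000; Rangi: $120,000; Ursula: $120,000; Bastian: $80,000; Bilal: $80,000; Paloma: $80,000; Yannick: $120,000; Dario: $120,000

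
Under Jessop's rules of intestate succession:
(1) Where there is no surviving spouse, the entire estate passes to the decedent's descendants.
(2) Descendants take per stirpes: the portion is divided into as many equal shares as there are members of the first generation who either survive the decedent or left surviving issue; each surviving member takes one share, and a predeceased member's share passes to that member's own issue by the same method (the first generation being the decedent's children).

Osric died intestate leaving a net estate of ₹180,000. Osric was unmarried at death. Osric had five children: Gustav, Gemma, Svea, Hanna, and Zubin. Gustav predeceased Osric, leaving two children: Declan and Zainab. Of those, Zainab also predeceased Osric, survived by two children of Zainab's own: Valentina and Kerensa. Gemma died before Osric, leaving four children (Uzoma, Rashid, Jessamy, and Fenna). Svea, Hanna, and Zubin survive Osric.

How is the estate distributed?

The entire ₹180,000 passes to the descendants.
That amount (₹180,000) is divided into 5 shares of ₹36,000: Svea, Hanna, and Zubin each take ₹36,000; Gustav's ₹36,000 share passes to Gustav's issue; Gemma's ₹36,000 share passes to Gemma's issue.
Gustav's share (₹36,000) is divided into 2 shares of ₹18,000: Declan takes ₹18,000; Zainab's ₹18,000 share passes to Zainab's issue.
Zainab's share (₹18,000) is divided into 2 shares of ₹9,000: Valentina and Kerensa each take ₹9,000.
Gemma's share (₹36,000) is divided into 4 shares of ₹9,000: Uzoma, Rashid, Jessamy, and Fenna each take ₹9,000.

Declan: ₹18,000; Valentina: ₹9,000; Kerensa: ₹9,000; Uzoma: ₹9,000; Rashid: ₹9,000; Jessamy: ₹9,000; Fenna: ₹9,000; Svea: ₹36,000; Hanna: ₹36,000; Zubin: ₹36,000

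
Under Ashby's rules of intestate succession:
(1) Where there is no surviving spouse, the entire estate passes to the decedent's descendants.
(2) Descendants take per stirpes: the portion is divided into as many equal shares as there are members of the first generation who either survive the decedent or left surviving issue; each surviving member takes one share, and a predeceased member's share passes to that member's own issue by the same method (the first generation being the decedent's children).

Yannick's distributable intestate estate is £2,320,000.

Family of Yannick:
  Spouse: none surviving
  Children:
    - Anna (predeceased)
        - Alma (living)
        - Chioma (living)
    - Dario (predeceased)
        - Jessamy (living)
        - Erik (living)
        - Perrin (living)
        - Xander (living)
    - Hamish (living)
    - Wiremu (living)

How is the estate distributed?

The entire £2,320,000 passes to the descendants.
That amount (£2,320,000) is divided into 4 shares of £580,000: Hamish and Wiremu each take £580,000; Anna's £580,000 share passes to Anna's issue; Dario's £580,000 share passes to Dario's issue.
Anna's share (£580,000) is divided into 2 shares of £290,000: Alma and Chioma each take £290,000.
Dario's share (£580,000) is divided into 4 shares of £145,000: Jessamy, Erik, Perrin, and Xander each take £145,000.

Alma: £290,000; Chioma: £290,000; Jessamy: £145,000; Erik: £145,000; Perrin: £145,000; Xander: £145,000; Hamish: £580,000; Wiremu: £580,000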